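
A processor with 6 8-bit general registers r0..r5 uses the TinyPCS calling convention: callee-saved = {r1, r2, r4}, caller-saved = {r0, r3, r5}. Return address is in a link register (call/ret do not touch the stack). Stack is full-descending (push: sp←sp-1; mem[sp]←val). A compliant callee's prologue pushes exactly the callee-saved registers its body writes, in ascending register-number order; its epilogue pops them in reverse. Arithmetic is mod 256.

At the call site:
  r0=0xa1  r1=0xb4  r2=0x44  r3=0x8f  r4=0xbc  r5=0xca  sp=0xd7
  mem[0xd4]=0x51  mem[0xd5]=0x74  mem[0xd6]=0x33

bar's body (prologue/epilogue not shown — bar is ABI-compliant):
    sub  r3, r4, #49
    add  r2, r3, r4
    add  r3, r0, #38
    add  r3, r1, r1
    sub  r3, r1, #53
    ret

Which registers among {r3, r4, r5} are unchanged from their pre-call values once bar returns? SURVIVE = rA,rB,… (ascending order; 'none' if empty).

prologue: push r2 → mem[0xd6]=0x44, sp=0xd6
body[0] sub  r3, r4, #49 → r3=0x8b
body[1] add  r2, r3, r4 → r2=0x47
body[2] add  r3, r0, #38 → r3=0xc7
body[3] add  r3, r1, r1 → r3=0x68
body[4] sub  r3, r1, #53 → r3=0x7f
epilogue: pop r2=0x44, sp=0xd7
r3: caller-saved, written=True
r4: callee-saved, written=False
r5: caller-saved, written=False

SURVIVE = r4,r5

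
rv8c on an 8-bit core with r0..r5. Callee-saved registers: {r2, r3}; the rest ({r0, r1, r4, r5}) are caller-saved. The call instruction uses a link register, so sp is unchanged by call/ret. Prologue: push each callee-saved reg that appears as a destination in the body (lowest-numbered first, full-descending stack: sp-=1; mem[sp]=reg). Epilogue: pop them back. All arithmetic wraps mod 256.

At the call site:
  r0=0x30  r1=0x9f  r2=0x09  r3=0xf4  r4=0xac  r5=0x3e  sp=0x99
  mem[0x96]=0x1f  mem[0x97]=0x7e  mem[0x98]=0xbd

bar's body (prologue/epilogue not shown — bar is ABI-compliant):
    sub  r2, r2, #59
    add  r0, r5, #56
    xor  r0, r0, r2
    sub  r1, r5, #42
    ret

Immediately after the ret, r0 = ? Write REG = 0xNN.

REG = 0xb8

prologue: push r2 → mem[0x98]=0x09, sp=0x98
body[0] sub  r2, r2, #59 → r2=0xce
body[1] add  r0, r5, #56 → r0=0x76
body[2] xor  r0, r0, r2 → r0=0xb8
body[3] sub  r1, r5, #42 → r1=0x14
epilogue: pop r2=0x09, sp=0x99
r0 is caller-saved → body value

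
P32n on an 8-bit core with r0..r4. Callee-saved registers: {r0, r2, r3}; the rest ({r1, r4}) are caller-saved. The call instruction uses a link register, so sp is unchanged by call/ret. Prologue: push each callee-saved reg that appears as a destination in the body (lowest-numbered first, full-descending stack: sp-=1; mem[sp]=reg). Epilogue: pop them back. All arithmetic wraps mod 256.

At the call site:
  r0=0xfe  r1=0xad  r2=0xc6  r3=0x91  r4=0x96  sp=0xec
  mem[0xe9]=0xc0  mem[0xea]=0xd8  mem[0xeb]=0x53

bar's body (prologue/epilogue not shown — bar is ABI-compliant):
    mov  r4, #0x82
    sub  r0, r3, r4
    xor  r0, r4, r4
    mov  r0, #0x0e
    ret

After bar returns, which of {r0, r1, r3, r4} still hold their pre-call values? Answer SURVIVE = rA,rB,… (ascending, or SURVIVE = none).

prologue: push r0 -> mem[0xeb]=0xfe, sp=0xeb
body[0] mov  r4, #0x82 -> r4=0x82
body[1] sub  r0, r3, r4 -> r0=0x0f
body[2] xor  r0, r4, r4 -> r0=0x00
body[3] mov  r0, #0x0e -> r0=0x0e
epilogue: pop r0=0xfe, sp=0xec
r0: callee-saved, written=True
r1: caller-saved, written=False
r3: callee-saved, written=False
r4: caller-saved, written=True

SURVIVE = r0,r1,r3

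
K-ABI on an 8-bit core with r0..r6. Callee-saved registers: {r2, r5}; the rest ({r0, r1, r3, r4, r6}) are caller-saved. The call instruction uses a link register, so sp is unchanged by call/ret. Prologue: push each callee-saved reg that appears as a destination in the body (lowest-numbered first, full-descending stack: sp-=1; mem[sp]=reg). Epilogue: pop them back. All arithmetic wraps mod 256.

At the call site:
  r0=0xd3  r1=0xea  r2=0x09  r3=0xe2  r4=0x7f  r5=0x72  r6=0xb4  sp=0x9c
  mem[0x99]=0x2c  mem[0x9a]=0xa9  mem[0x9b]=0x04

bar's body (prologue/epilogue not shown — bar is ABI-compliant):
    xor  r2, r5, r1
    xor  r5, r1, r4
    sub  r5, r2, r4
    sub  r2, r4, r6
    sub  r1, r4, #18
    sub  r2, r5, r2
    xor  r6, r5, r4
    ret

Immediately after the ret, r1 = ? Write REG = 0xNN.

prologue: push r2 -> mem[0x9b]=0x09, sp=0x9b
prologue: push r5 -> mem[0x9a]=0x72, sp=0x9a
body[0] xor  r2, r5, r1 -> r2=0x98
body[1] xor  r5, r1, r4 -> r5=0x95
body[2] sub  r5, r2, r4 -> r5=0x19
body[3] sub  r2, r4, r6 -> r2=0xcb
body[4] sub  r1, r4, #18 -> r1=0x6d
body[5] sub  r2, r5, r2 -> r2=0x4e
body[6] xor  r6, r5, r4 -> r6=0x66
epilogue: pop r5=0x72, sp=0x9b
epilogue: pop r2=0x09, sp=0x9c
r1 is caller-saved -> body value

REG = 0x6d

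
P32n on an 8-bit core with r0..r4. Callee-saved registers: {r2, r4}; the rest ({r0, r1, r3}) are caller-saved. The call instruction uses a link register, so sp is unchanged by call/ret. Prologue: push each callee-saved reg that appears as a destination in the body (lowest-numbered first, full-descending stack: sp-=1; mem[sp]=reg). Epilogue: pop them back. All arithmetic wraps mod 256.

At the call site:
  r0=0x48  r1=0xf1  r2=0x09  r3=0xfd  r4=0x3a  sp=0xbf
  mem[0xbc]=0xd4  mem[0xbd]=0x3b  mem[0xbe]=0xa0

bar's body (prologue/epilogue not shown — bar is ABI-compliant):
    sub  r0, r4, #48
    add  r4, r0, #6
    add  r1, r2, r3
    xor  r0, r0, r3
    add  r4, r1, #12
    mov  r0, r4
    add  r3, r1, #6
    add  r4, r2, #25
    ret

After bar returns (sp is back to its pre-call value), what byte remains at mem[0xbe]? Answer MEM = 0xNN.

prologue: push r4 → mem[0xbe]=0x3a, sp=0xbe
body[0] sub  r0, r4, #48 → r0=0x0a
body[1] add  r4, r0, #6 → r4=0x10
body[2] add  r1, r2, r3 → r1=0x06
body[3] xor  r0, r0, r3 → r0=0xf7
body[4] add  r4, r1, #12 → r4=0x12
body[5] mov  r0, r4 → r0=0x12
body[6] add  r3, r1, #6 → r3=0x0c
body[7] add  r4, r2, #25 → r4=0x22
epilogue: pop r4=0x3a, sp=0xbf
prologue pushed ['r4'] at ['0xbe']

MEM = 0x3a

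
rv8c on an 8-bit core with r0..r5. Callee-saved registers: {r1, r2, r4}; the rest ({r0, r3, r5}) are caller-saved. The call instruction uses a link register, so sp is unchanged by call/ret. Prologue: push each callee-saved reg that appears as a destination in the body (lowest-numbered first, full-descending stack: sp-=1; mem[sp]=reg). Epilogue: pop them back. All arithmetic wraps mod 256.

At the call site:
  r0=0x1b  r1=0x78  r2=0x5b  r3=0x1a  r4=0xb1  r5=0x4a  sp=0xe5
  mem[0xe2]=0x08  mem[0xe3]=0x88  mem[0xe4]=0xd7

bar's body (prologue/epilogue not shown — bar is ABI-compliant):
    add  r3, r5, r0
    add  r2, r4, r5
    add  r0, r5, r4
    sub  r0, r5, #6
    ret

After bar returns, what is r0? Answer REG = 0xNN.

prologue: push r2 -> mem[0xe4]=0x5b, sp=0xe4
body[0] add  r3, r5, r0 -> r3=0x65
body[1] add  r2, r4, r5 -> r2=0xfb
body[2] add  r0, r5, r4 -> r0=0xfb
body[3] sub  r0, r5, #6 -> r0=0x44
epilogue: pop r2=0x5b, sp=0xe5
r0 is caller-saved -> body value

REG = 0x44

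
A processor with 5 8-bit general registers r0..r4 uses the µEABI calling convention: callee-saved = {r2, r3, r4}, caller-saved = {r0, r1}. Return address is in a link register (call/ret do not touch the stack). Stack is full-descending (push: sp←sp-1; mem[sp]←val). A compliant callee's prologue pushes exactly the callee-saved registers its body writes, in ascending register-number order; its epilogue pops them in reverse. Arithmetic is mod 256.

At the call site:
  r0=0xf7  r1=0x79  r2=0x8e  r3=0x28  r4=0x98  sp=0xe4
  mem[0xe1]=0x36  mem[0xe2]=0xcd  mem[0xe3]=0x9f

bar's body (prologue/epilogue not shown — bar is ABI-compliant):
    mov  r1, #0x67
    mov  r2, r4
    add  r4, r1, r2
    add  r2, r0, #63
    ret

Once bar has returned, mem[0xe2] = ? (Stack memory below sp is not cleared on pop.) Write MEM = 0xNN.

prologue: push r2 → mem[0xe3]=0x8e, sp=0xe3
prologue: push r4 → mem[0xe2]=0x98, sp=0xe2
body[0] mov  r1, #0x67 → r1=0x67
body[1] mov  r2, r4 → r2=0x98
body[2] add  r4, r1, r2 → r4=0xff
body[3] add  r2, r0, #63 → r2=0x36
epilogue: pop r4=0x98, sp=0xe3
epilogue: pop r2=0x8e, sp=0xe4
prologue pushed ['r2', 'r4'] at ['0xe3', '0xe2']

MEM = 0x98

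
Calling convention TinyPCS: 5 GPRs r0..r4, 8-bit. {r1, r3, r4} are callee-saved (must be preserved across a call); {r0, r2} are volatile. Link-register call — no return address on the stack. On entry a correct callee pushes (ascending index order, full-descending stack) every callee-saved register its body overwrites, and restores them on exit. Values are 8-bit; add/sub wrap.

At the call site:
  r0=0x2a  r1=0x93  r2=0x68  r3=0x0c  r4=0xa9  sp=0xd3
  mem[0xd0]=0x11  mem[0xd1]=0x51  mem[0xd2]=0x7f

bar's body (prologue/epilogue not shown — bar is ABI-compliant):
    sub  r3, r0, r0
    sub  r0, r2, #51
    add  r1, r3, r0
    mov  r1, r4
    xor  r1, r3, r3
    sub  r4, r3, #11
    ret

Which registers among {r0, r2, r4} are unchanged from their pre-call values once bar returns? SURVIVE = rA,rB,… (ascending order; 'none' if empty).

SURVIVE = r2,r4

prologue: push r1 → mem[0xd2]=0x93, sp=0xd2
prologue: push r3 → mem[0xd1]=0x0c, sp=0xd1
prologue: push r4 → mem[0xd0]=0xa9, sp=0xd0
body[0] sub  r3, r0, r0 → r3=0x00
body[1] sub  r0, r2, #51 → r0=0x35
body[2] add  r1, r3, r0 → r1=0x35
body[3] mov  r1, r4 → r1=0xa9
body[4] xor  r1, r3, r3 → r1=0x00
body[5] sub  r4, r3, #11 → r4=0xf5
epilogue: pop r4=0xa9, sp=0xd1
epilogue: pop r3=0x0c, sp=0xd2
epilogue: pop r1=0x93, sp=0xd3
r0: caller-saved, written=True
r2: caller-saved, written=False
r4: callee-saved, written=True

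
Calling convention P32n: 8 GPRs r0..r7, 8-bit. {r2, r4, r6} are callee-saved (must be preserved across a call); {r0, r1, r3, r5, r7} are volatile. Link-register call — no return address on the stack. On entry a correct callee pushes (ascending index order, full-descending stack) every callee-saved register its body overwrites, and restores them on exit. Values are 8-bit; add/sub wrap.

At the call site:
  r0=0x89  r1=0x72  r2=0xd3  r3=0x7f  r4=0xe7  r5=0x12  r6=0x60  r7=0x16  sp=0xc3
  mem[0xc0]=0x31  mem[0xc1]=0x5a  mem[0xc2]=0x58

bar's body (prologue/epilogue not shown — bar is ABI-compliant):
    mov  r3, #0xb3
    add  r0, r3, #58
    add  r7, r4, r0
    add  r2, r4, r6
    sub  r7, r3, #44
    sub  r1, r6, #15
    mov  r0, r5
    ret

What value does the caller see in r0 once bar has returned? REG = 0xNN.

REG = 0x12

prologue: push r2 → mem[0xc2]=0xd3, sp=0xc2
body[0] mov  r3, #0xb3 → r3=0xb3
body[1] add  r0, r3, #58 → r0=0xed
body[2] add  r7, r4, r0 → r7=0xd4
body[3] add  r2, r4, r6 → r2=0x47
body[4] sub  r7, r3, #44 → r7=0x87
body[5] sub  r1, r6, #15 → r1=0x51
body[6] mov  r0, r5 → r0=0x12
epilogue: pop r2=0xd3, sp=0xc3
r0 is caller-saved → body value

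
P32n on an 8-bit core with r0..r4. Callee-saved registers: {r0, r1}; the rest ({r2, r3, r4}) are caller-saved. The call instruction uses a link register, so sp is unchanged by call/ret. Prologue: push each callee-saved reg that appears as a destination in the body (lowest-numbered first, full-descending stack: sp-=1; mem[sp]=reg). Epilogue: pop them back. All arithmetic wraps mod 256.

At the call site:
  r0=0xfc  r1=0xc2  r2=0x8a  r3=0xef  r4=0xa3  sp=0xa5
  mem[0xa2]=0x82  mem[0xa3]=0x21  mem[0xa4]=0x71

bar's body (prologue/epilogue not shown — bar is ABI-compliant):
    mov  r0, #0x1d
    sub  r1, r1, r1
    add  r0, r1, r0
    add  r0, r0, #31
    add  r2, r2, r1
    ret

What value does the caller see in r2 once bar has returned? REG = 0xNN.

REG = 0x8a

prologue: push r0 → mem[0xa4]=0xfc, sp=0xa4
prologue: push r1 → mem[0xa3]=0xc2, sp=0xa3
body[0] mov  r0, #0x1d → r0=0x1d
body[1] sub  r1, r1, r1 → r1=0x00
body[2] add  r0, r1, r0 → r0=0x1d
body[3] add  r0, r0, #31 → r0=0x3c
body[4] add  r2, r2, r1 → r2=0x8a
epilogue: pop r1=0xc2, sp=0xa4
epilogue: pop r0=0xfc, sp=0xa5
r2 is caller-saved → body value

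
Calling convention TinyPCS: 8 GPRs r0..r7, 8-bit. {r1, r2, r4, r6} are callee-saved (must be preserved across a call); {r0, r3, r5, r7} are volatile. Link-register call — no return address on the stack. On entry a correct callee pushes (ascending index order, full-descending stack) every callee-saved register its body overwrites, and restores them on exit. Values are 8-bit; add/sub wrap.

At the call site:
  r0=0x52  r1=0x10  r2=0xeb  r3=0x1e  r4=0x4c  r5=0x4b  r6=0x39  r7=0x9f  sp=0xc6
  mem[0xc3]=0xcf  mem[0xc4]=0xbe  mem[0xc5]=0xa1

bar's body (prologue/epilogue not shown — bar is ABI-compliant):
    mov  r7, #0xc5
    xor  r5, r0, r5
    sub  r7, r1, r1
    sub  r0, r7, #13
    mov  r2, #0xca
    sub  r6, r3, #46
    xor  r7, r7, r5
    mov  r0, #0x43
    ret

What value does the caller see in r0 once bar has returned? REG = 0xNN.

REG = 0x43

prologue: push r2 -> mem[0xc5]=0xeb, sp=0xc5
prologue: push r6 -> mem[0xc4]=0x39, sp=0xc4
body[0] mov  r7, #0xc5 -> r7=0xc5
body[1] xor  r5, r0, r5 -> r5=0x19
body[2] sub  r7, r1, r1 -> r7=0x00
body[3] sub  r0, r7, #13 -> r0=0xf3
body[4] mov  r2, #0xca -> r2=0xca
body[5] sub  r6, r3, #46 -> r6=0xf0
body[6] xor  r7, r7, r5 -> r7=0x19
body[7] mov  r0, #0x43 -> r0=0x43
epilogue: pop r6=0x39, sp=0xc5
epilogue: pop r2=0xeb, sp=0xc6
r0 is caller-saved -> body value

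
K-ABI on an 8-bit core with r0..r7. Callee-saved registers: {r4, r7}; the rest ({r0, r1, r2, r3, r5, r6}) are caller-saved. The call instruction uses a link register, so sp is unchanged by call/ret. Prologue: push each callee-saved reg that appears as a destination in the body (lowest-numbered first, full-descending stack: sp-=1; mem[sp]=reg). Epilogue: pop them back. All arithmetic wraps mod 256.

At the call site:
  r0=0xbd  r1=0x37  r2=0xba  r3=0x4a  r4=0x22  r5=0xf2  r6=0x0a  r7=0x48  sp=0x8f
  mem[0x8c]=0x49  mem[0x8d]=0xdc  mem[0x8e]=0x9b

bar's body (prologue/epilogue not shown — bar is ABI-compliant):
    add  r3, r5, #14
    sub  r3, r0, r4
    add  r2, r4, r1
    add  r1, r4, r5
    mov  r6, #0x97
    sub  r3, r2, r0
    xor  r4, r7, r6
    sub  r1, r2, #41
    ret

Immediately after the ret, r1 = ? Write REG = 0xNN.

REG = 0x30

prologue: push r4 → mem[0x8e]=0x22, sp=0x8e
body[0] add  r3, r5, #14 → r3=0x00
body[1] sub  r3, r0, r4 → r3=0x9b
body[2] add  r2, r4, r1 → r2=0x59
body[3] add  r1, r4, r5 → r1=0x14
body[4] mov  r6, #0x97 → r6=0x97
body[5] sub  r3, r2, r0 → r3=0x9c
body[6] xor  r4, r7, r6 → r4=0xdf
body[7] sub  r1, r2, #41 → r1=0x30
epilogue: pop r4=0x22, sp=0x8f
r1 is caller-saved → body value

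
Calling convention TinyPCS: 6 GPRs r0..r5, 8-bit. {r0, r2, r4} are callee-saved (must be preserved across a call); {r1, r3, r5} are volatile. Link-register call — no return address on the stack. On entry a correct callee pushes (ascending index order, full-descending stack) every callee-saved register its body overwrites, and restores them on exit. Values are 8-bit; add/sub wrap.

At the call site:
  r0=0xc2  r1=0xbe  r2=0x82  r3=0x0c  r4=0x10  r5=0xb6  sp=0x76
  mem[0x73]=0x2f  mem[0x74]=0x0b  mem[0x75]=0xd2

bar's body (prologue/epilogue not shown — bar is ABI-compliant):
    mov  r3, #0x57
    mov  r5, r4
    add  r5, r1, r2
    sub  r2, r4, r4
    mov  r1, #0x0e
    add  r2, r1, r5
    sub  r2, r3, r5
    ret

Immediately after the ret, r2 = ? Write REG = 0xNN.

REG = 0x82

prologue: push r2 -> mem[0x75]=0x82, sp=0x75
body[0] mov  r3, #0x57 -> r3=0x57
body[1] mov  r5, r4 -> r5=0x10
body[2] add  r5, r1, r2 -> r5=0x40
body[3] sub  r2, r4, r4 -> r2=0x00
body[4] mov  r1, #0x0e -> r1=0x0e
body[5] add  r2, r1, r5 -> r2=0x4e
body[6] sub  r2, r3, r5 -> r2=0x17
epilogue: pop r2=0x82, sp=0x76
r2 is callee-saved -> restored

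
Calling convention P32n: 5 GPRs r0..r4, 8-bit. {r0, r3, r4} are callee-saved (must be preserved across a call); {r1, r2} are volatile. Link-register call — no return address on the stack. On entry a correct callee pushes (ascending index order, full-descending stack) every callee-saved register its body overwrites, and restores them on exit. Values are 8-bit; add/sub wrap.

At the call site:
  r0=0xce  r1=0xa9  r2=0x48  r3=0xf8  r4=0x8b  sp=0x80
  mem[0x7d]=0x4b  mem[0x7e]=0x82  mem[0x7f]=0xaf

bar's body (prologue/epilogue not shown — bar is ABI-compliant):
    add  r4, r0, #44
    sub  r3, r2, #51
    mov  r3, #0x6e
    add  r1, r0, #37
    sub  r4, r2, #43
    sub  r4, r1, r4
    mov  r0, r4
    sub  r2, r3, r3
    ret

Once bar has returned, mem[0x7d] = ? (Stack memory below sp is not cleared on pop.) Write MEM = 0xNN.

prologue: push r0 → mem[0x7f]=0xce, sp=0x7f
prologue: push r3 → mem[0x7e]=0xf8, sp=0x7e
prologue: push r4 → mem[0x7d]=0x8b, sp=0x7d
body[0] add  r4, r0, #44 → r4=0xfa
body[1] sub  r3, r2, #51 → r3=0x15
body[2] mov  r3, #0x6e → r3=0x6e
body[3] add  r1, r0, #37 → r1=0xf3
body[4] sub  r4, r2, #43 → r4=0x1d
body[5] sub  r4, r1, r4 → r4=0xd6
body[6] mov  r0, r4 → r0=0xd6
body[7] sub  r2, r3, r3 → r2=0x00
epilogue: pop r4=0x8b, sp=0x7e
epilogue: pop r3=0xf8, sp=0x7f
epilogue: pop r0=0xce, sp=0x80
prologue pushed ['r0', 'r3', 'r4'] at ['0x7f', '0x7e', '0x7d']

MEM = 0x8b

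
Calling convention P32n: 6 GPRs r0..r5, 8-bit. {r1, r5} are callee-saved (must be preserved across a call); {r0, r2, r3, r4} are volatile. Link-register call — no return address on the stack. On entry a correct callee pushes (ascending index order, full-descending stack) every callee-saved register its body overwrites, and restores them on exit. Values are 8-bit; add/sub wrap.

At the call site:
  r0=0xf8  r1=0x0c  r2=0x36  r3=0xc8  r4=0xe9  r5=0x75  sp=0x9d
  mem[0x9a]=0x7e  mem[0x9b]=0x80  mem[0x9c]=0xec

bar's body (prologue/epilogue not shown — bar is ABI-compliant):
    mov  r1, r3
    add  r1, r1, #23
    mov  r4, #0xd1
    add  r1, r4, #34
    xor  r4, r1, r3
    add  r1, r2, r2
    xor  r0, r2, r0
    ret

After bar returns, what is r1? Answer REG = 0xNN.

prologue: push r1 -> mem[0x9c]=0x0c, sp=0x9c
body[0] mov  r1, r3 -> r1=0xc8
body[1] add  r1, r1, #23 -> r1=0xdf
body[2] mov  r4, #0xd1 -> r4=0xd1
body[3] add  r1, r4, #34 -> r1=0xf3
body[4] xor  r4, r1, r3 -> r4=0x3b
body[5] add  r1, r2, r2 -> r1=0x6c
body[6] xor  r0, r2, r0 -> r0=0xce
epilogue: pop r1=0x0c, sp=0x9d
r1 is callee-saved -> restored

REG = 0x0c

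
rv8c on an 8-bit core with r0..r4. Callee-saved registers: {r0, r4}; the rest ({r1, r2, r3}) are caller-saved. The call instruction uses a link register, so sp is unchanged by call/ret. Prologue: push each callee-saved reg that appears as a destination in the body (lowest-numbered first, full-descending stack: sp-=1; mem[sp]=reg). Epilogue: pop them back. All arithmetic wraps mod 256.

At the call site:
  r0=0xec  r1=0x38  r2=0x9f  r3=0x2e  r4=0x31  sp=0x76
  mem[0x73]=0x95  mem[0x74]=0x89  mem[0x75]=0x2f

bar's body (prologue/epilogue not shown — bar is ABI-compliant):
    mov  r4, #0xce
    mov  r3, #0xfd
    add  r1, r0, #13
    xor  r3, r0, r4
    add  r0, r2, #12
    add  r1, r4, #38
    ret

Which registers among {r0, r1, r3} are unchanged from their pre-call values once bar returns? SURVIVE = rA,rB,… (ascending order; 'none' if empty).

SURVIVE = r0

prologue: push r0 -> mem[0x75]=0xec, sp=0x75
prologue: push r4 -> mem[0x74]=0x31, sp=0x74
body[0] mov  r4, #0xce -> r4=0xce
body[1] mov  r3, #0xfd -> r3=0xfd
body[2] add  r1, r0, #13 -> r1=0xf9
body[3] xor  r3, r0, r4 -> r3=0x22
body[4] add  r0, r2, #12 -> r0=0xab
body[5] add  r1, r4, #38 -> r1=0xf4
epilogue: pop r4=0x31, sp=0x75
epilogue: pop r0=0xec, sp=0x76
r0: callee-saved, written=True
r1: caller-saved, written=True
r3: caller-saved, written=True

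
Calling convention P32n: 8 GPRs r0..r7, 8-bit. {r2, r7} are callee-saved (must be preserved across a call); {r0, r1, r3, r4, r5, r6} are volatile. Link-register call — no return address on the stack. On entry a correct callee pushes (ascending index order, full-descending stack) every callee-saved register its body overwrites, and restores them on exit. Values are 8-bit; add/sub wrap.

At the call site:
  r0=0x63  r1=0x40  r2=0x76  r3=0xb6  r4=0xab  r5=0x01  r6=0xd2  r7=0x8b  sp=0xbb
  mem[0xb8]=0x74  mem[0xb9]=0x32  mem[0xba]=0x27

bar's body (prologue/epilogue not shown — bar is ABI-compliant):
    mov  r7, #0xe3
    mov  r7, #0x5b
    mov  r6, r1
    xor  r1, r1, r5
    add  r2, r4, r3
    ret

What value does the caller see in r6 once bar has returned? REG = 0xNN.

prologue: push r2 → mem[0xba]=0x76, sp=0xba
prologue: push r7 → mem[0xb9]=0x8b, sp=0xb9
body[0] mov  r7, #0xe3 → r7=0xe3
body[1] mov  r7, #0x5b → r7=0x5b
body[2] mov  r6, r1 → r6=0x40
body[3] xor  r1, r1, r5 → r1=0x41
body[4] add  r2, r4, r3 → r2=0x61
epilogue: pop r7=0x8b, sp=0xba
epilogue: pop r2=0x76, sp=0xbb
r6 is caller-saved → body value

REG = 0x40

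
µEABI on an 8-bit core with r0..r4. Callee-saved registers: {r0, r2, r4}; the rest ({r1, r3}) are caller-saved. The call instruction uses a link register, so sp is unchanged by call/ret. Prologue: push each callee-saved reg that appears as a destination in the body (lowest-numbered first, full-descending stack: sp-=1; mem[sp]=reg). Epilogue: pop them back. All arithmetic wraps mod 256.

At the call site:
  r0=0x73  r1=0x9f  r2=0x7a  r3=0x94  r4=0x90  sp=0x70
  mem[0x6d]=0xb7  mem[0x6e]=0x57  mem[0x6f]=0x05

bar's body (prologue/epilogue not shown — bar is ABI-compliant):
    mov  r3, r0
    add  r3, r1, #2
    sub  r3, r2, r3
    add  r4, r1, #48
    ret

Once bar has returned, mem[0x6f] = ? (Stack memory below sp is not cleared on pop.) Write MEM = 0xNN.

prologue: push r4 → mem[0x6f]=0x90, sp=0x6f
body[0] mov  r3, r0 → r3=0x73
body[1] add  r3, r1, #2 → r3=0xa1
body[2] sub  r3, r2, r3 → r3=0xd9
body[3] add  r4, r1, #48 → r4=0xcf
epilogue: pop r4=0x90, sp=0x70
prologue pushed ['r4'] at ['0x6f']

MEM = 0x90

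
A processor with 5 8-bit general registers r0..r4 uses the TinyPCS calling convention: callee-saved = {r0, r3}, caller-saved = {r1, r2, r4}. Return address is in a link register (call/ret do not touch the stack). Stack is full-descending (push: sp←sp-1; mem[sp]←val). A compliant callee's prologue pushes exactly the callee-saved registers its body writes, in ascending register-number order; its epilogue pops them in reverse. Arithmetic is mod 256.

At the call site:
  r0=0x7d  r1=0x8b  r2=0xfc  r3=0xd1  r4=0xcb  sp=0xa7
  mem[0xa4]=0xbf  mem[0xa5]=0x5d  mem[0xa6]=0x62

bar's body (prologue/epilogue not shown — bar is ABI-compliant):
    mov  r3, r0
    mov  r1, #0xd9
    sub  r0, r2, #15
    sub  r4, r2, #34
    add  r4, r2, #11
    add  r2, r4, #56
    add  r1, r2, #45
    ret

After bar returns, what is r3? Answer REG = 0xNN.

REG = 0xd1

prologue: push r0 → mem[0xa6]=0x7d, sp=0xa6
prologue: push r3 → mem[0xa5]=0xd1, sp=0xa5
body[0] mov  r3, r0 → r3=0x7d
body[1] mov  r1, #0xd9 → r1=0xd9
body[2] sub  r0, r2, #15 → r0=0xed
body[3] sub  r4, r2, #34 → r4=0xda
body[4] add  r4, r2, #11 → r4=0x07
body[5] add  r2, r4, #56 → r2=0x3f
body[6] add  r1, r2, #45 → r1=0x6c
epilogue: pop r3=0xd1, sp=0xa6
epilogue: pop r0=0x7d, sp=0xa7
r3 is callee-saved → restored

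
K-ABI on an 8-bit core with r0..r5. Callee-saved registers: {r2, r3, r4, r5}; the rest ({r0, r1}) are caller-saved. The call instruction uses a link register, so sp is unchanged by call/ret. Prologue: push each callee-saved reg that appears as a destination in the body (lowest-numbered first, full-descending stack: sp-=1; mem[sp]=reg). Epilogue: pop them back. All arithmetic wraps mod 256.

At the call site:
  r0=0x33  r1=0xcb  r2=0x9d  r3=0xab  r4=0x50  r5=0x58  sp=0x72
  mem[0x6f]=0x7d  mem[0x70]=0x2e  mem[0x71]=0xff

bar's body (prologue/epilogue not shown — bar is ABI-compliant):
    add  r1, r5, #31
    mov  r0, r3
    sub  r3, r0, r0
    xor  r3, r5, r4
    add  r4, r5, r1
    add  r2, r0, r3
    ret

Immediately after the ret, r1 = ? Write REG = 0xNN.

REG = 0x77

prologue: push r2 → mem[0x71]=0x9d, sp=0x71
prologue: push r3 → mem[0x70]=0xab, sp=0x70
prologue: push r4 → mem[0x6f]=0x50, sp=0x6f
body[0] add  r1, r5, #31 → r1=0x77
body[1] mov  r0, r3 → r0=0xab
body[2] sub  r3, r0, r0 → r3=0x00
body[3] xor  r3, r5, r4 → r3=0x08
body[4] add  r4, r5, r1 → r4=0xcf
body[5] add  r2, r0, r3 → r2=0xb3
epilogue: pop r4=0x50, sp=0x70
epilogue: pop r3=0xab, sp=0x71
epilogue: pop r2=0x9d, sp=0x72
r1 is caller-saved → body value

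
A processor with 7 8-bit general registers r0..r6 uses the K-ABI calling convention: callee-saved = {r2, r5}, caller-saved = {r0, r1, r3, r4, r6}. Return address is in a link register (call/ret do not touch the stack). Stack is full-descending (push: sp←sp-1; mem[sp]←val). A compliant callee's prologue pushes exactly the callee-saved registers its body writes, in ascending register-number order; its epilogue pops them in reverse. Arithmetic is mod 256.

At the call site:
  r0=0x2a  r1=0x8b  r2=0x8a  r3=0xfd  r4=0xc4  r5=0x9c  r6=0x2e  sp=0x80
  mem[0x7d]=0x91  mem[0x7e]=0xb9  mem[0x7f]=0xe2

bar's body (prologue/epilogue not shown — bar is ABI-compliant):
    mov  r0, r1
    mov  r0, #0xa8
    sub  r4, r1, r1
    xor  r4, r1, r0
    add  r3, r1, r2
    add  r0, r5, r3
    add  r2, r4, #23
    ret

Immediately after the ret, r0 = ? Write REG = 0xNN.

REG = 0xb1

prologue: push r2 → mem[0x7f]=0x8a, sp=0x7f
body[0] mov  r0, r1 → r0=0x8b
body[1] mov  r0, #0xa8 → r0=0xa8
body[2] sub  r4, r1, r1 → r4=0x00
body[3] xor  r4, r1, r0 → r4=0x23
body[4] add  r3, r1, r2 → r3=0x15
body[5] add  r0, r5, r3 → r0=0xb1
body[6] add  r2, r4, #23 → r2=0x3a
epilogue: pop r2=0x8a, sp=0x80
r0 is caller-saved → body value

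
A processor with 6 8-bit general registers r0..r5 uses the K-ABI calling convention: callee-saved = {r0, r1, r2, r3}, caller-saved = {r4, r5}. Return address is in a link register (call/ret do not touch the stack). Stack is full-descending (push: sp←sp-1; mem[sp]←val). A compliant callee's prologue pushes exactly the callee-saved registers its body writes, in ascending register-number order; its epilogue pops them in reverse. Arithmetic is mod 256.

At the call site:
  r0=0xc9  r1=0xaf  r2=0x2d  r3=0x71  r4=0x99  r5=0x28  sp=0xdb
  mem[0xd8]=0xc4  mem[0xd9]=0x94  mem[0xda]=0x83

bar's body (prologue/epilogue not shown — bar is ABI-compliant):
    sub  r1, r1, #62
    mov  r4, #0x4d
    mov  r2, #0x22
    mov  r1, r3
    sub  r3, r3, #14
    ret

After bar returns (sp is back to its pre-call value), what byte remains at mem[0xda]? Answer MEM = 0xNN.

prologue: push r1 -> mem[0xda]=0xaf, sp=0xda
prologue: push r2 -> mem[0xd9]=0x2d, sp=0xd9
prologue: push r3 -> mem[0xd8]=0x71, sp=0xd8
body[0] sub  r1, r1, #62 -> r1=0x71
body[1] mov  r4, #0x4d -> r4=0x4d
body[2] mov  r2, #0x22 -> r2=0x22
body[3] mov  r1, r3 -> r1=0x71
body[4] sub  r3, r3, #14 -> r3=0x63
epilogue: pop r3=0x71, sp=0xd9
epilogue: pop r2=0x2d, sp=0xda
epilogue: pop r1=0xaf, sp=0xdb
prologue pushed ['r1', 'r2', 'r3'] at ['0xda', '0xd9', '0xd8']

MEM = 0xaf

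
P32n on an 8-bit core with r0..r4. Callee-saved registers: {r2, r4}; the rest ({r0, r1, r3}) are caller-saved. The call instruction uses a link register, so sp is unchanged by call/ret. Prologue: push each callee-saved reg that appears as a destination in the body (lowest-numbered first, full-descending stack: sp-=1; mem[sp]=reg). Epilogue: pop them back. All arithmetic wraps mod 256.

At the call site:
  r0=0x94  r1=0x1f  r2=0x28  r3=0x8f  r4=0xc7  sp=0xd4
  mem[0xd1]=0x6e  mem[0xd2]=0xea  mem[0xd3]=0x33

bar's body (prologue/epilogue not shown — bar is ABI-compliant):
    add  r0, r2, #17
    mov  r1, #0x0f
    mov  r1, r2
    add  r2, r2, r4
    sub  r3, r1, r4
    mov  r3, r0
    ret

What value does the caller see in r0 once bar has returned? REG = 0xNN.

REG = 0x39

prologue: push r2 -> mem[0xd3]=0x28, sp=0xd3
body[0] add  r0, r2, #17 -> r0=0x39
body[1] mov  r1, #0x0f -> r1=0x0f
body[2] mov  r1, r2 -> r1=0x28
body[3] add  r2, r2, r4 -> r2=0xef
body[4] sub  r3, r1, r4 -> r3=0x61
body[5] mov  r3, r0 -> r3=0x39
epilogue: pop r2=0x28, sp=0xd4
r0 is caller-saved -> body value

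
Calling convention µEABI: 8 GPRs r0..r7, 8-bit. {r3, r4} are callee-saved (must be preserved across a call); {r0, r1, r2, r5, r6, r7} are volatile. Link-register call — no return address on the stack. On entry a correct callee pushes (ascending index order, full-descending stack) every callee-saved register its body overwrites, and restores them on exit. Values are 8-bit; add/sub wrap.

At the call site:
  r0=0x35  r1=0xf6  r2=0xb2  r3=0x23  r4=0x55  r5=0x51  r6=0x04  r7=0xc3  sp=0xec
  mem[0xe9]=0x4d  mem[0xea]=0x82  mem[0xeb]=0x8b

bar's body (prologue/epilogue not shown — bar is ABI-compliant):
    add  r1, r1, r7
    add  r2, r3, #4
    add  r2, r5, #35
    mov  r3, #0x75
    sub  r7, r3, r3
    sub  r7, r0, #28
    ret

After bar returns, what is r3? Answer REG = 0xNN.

prologue: push r3 -> mem[0xeb]=0x23, sp=0xeb
body[0] add  r1, r1, r7 -> r1=0xb9
body[1] add  r2, r3, #4 -> r2=0x27
body[2] add  r2, r5, #35 -> r2=0x74
body[3] mov  r3, #0x75 -> r3=0x75
body[4] sub  r7, r3, r3 -> r7=0x00
body[5] sub  r7, r0, #28 -> r7=0x19
epilogue: pop r3=0x23, sp=0xec
r3 is callee-saved -> restored

REG = 0x23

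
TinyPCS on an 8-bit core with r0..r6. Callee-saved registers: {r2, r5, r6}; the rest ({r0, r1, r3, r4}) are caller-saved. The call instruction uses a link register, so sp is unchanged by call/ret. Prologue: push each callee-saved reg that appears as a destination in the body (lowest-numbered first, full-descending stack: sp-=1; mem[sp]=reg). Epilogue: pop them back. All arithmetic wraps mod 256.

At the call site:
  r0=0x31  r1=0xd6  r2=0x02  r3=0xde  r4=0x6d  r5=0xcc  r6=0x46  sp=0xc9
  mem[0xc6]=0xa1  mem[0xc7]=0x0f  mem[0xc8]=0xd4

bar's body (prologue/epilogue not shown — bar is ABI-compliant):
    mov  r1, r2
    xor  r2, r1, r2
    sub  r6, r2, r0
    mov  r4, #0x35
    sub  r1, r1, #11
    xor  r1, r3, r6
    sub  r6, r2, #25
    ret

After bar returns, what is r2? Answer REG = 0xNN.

prologue: push r2 -> mem[0xc8]=0x02, sp=0xc8
prologue: push r6 -> mem[0xc7]=0x46, sp=0xc7
body[0] mov  r1, r2 -> r1=0x02
body[1] xor  r2, r1, r2 -> r2=0x00
body[2] sub  r6, r2, r0 -> r6=0xcf
body[3] mov  r4, #0x35 -> r4=0x35
body[4] sub  r1, r1, #11 -> r1=0xf7
body[5] xor  r1, r3, r6 -> r1=0x11
body[6] sub  r6, r2, #25 -> r6=0xe7
epilogue: pop r6=0x46, sp=0xc8
epilogue: pop r2=0x02, sp=0xc9
r2 is callee-saved -> restored

REG = 0x02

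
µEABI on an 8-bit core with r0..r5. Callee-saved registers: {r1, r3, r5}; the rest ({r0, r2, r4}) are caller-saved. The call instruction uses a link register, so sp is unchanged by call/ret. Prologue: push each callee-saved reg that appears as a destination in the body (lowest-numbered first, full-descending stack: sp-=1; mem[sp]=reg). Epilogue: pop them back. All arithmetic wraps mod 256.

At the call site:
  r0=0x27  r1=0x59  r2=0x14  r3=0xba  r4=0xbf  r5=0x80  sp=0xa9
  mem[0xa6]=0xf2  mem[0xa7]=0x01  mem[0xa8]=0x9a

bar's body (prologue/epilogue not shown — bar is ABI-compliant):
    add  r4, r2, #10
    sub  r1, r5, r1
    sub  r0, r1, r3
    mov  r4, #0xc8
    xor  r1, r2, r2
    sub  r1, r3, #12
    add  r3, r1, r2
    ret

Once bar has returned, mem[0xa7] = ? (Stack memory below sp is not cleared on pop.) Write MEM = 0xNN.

MEM = 0xba

prologue: push r1 -> mem[0xa8]=0x59, sp=0xa8
prologue: push r3 -> mem[0xa7]=0xba, sp=0xa7
body[0] add  r4, r2, #10 -> r4=0x1e
body[1] sub  r1, r5, r1 -> r1=0x27
body[2] sub  r0, r1, r3 -> r0=0x6d
body[3] mov  r4, #0xc8 -> r4=0xc8
body[4] xor  r1, r2, r2 -> r1=0x00
body[5] sub  r1, r3, #12 -> r1=0xae
body[6] add  r3, r1, r2 -> r3=0xc2
epilogue: pop r3=0xba, sp=0xa8
epilogue: pop r1=0x59, sp=0xa9
prologue pushed ['r1', 'r3'] at ['0xa8', '0xa7']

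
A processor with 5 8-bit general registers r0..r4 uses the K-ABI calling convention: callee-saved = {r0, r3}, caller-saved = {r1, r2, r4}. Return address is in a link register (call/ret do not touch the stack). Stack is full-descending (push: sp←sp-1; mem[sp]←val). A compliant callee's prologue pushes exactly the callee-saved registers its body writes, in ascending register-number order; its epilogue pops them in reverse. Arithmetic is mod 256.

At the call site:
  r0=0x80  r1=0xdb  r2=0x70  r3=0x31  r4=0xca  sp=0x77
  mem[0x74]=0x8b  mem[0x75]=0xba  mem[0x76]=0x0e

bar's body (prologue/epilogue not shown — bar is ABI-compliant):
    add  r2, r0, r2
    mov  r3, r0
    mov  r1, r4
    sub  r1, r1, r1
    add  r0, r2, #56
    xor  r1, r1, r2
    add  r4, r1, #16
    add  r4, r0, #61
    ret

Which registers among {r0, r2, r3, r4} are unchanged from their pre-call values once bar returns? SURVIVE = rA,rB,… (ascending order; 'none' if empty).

prologue: push r0 -> mem[0x76]=0x80, sp=0x76
prologue: push r3 -> mem[0x75]=0x31, sp=0x75
body[0] add  r2, r0, r2 -> r2=0xf0
body[1] mov  r3, r0 -> r3=0x80
body[2] mov  r1, r4 -> r1=0xca
body[3] sub  r1, r1, r1 -> r1=0x00
body[4] add  r0, r2, #56 -> r0=0x28
body[5] xor  r1, r1, r2 -> r1=0xf0
body[6] add  r4, r1, #16 -> r4=0x00
body[7] add  r4, r0, #61 -> r4=0x65
epilogue: pop r3=0x31, sp=0x76
epilogue: pop r0=0x80, sp=0x77
r0: callee-saved, written=True
r2: caller-saved, written=True
r3: callee-saved, written=True
r4: caller-saved, written=True

SURVIVE = r0,r3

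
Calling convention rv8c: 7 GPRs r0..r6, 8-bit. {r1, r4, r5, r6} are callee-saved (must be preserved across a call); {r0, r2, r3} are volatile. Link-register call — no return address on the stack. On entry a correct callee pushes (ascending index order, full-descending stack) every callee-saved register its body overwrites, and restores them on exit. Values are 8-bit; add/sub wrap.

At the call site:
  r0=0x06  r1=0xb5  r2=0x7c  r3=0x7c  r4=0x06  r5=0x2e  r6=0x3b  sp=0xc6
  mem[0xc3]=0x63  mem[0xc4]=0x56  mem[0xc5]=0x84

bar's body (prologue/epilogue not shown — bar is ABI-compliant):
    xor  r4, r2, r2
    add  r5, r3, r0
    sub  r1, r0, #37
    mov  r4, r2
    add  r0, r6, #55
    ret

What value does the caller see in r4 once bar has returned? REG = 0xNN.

REG = 0x06

prologue: push r1 -> mem[0xc5]=0xb5, sp=0xc5
prologue: push r4 -> mem[0xc4]=0x06, sp=0xc4
prologue: push r5 -> mem[0xc3]=0x2e, sp=0xc3
body[0] xor  r4, r2, r2 -> r4=0x00
body[1] add  r5, r3, r0 -> r5=0x82
body[2] sub  r1, r0, #37 -> r1=0xe1
body[3] mov  r4, r2 -> r4=0x7c
body[4] add  r0, r6, #55 -> r0=0x72
epilogue: pop r5=0x2e, sp=0xc4
epilogue: pop r4=0x06, sp=0xc5
epilogue: pop r1=0xb5, sp=0xc6
r4 is callee-saved -> restored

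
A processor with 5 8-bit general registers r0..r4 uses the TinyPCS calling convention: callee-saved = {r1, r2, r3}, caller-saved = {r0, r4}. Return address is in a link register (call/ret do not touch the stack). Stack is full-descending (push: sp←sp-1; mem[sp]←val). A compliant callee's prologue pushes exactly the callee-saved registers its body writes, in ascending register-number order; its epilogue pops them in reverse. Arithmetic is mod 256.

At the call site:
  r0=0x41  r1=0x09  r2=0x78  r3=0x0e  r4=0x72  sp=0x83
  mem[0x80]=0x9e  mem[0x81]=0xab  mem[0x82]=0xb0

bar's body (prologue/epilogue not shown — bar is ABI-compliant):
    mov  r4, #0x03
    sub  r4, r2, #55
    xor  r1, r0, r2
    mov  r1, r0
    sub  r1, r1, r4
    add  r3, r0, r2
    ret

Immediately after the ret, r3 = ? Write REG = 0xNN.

REG = 0x0e

prologue: push r1 → mem[0x82]=0x09, sp=0x82
prologue: push r3 → mem[0x81]=0x0e, sp=0x81
body[0] mov  r4, #0x03 → r4=0x03
body[1] sub  r4, r2, #55 → r4=0x41
body[2] xor  r1, r0, r2 → r1=0x39
body[3] mov  r1, r0 → r1=0x41
body[4] sub  r1, r1, r4 → r1=0x00
body[5] add  r3, r0, r2 → r3=0xb9
epilogue: pop r3=0x0e, sp=0x82
epilogue: pop r1=0x09, sp=0x83
r3 is callee-saved → restored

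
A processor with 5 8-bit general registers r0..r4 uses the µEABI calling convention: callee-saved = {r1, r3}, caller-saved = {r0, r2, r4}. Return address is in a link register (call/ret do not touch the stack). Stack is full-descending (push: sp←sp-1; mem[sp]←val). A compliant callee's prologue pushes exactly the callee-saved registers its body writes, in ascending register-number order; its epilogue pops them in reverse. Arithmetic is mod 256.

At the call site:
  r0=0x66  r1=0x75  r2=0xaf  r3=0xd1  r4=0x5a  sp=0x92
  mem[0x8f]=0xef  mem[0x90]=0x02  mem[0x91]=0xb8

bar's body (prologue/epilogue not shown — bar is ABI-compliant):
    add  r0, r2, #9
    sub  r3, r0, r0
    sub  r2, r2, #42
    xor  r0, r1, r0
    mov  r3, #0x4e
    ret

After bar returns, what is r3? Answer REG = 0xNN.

REG = 0xd1

prologue: push r3 -> mem[0x91]=0xd1, sp=0x91
body[0] add  r0, r2, #9 -> r0=0xb8
body[1] sub  r3, r0, r0 -> r3=0x00
body[2] sub  r2, r2, #42 -> r2=0x85
body[3] xor  r0, r1, r0 -> r0=0xcd
body[4] mov  r3, #0x4e -> r3=0x4e
epilogue: pop r3=0xd1, sp=0x92
r3 is callee-saved -> restored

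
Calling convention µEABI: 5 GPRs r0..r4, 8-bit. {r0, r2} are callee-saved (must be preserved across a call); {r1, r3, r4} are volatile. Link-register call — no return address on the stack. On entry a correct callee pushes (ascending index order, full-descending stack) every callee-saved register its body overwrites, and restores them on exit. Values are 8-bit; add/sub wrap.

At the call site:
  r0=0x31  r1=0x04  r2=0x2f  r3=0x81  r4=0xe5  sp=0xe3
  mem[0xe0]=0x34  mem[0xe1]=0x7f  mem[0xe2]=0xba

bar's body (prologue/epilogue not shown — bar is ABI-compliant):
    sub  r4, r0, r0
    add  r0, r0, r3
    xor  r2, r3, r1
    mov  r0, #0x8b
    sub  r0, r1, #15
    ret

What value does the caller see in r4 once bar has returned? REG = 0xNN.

prologue: push r0 -> mem[0xe2]=0x31, sp=0xe2
prologue: push r2 -> mem[0xe1]=0x2f, sp=0xe1
body[0] sub  r4, r0, r0 -> r4=0x00
body[1] add  r0, r0, r3 -> r0=0xb2
body[2] xor  r2, r3, r1 -> r2=0x85
body[3] mov  r0, #0x8b -> r0=0x8b
body[4] sub  r0, r1, #15 -> r0=0xf5
epilogue: pop r2=0x2f, sp=0xe2
epilogue: pop r0=0x31, sp=0xe3
r4 is caller-saved -> body value

REG = 0x00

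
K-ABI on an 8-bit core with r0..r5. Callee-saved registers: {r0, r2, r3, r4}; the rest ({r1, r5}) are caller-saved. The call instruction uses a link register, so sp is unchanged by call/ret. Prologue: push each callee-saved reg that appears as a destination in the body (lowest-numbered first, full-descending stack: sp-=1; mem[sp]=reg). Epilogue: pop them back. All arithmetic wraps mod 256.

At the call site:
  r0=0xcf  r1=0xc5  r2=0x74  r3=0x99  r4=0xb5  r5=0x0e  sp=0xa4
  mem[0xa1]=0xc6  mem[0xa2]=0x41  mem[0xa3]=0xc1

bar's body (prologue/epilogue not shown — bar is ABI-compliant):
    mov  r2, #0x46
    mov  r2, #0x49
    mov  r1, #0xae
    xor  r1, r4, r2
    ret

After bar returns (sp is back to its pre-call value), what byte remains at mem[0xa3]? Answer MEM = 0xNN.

MEM = 0x74

prologue: push r2 → mem[0xa3]=0x74, sp=0xa3
body[0] mov  r2, #0x46 → r2=0x46
body[1] mov  r2, #0x49 → r2=0x49
body[2] mov  r1, #0xae → r1=0xae
body[3] xor  r1, r4, r2 → r1=0xfc
epilogue: pop r2=0x74, sp=0xa4
prologue pushed ['r2'] at ['0xa3']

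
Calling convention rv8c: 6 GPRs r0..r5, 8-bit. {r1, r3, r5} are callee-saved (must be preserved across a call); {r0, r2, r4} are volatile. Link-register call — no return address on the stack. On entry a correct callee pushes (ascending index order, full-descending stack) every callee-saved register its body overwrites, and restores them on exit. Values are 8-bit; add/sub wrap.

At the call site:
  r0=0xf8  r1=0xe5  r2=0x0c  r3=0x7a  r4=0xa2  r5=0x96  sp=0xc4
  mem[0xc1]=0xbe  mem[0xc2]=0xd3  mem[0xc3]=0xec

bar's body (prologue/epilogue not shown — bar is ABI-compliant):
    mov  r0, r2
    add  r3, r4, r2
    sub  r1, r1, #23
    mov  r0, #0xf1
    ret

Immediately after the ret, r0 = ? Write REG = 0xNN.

REG = 0xf1

prologue: push r1 → mem[0xc3]=0xe5, sp=0xc3
prologue: push r3 → mem[0xc2]=0x7a, sp=0xc2
body[0] mov  r0, r2 → r0=0x0c
body[1] add  r3, r4, r2 → r3=0xae
body[2] sub  r1, r1, #23 → r1=0xce
body[3] mov  r0, #0xf1 → r0=0xf1
epilogue: pop r3=0x7a, sp=0xc3
epilogue: pop r1=0xe5, sp=0xc4
r0 is caller-saved → body value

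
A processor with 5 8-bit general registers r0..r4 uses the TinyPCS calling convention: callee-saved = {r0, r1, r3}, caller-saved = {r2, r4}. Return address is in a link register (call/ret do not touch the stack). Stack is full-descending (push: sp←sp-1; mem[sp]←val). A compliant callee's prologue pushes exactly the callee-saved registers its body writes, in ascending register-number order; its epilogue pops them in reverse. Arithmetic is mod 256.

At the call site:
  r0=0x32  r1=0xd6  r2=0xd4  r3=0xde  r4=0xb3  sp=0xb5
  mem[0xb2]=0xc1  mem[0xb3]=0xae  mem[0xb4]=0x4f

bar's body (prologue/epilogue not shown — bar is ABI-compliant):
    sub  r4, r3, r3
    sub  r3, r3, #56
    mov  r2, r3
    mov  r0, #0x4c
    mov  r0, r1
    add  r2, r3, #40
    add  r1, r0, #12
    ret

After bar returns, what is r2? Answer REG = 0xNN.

REG = 0xce

prologue: push r0 -> mem[0xb4]=0x32, sp=0xb4
prologue: push r1 -> mem[0xb3]=0xd6, sp=0xb3
prologue: push r3 -> mem[0xb2]=0xde, sp=0xb2
body[0] sub  r4, r3, r3 -> r4=0x00
body[1] sub  r3, r3, #56 -> r3=0xa6
body[2] mov  r2, r3 -> r2=0xa6
body[3] mov  r0, #0x4c -> r0=0x4c
body[4] mov  r0, r1 -> r0=0xd6
body[5] add  r2, r3, #40 -> r2=0xce
body[6] add  r1, r0, #12 -> r1=0xe2
epilogue: pop r3=0xde, sp=0xb3
epilogue: pop r1=0xd6, sp=0xb4
epilogue: pop r0=0x32, sp=0xb5
r2 is caller-saved -> body value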